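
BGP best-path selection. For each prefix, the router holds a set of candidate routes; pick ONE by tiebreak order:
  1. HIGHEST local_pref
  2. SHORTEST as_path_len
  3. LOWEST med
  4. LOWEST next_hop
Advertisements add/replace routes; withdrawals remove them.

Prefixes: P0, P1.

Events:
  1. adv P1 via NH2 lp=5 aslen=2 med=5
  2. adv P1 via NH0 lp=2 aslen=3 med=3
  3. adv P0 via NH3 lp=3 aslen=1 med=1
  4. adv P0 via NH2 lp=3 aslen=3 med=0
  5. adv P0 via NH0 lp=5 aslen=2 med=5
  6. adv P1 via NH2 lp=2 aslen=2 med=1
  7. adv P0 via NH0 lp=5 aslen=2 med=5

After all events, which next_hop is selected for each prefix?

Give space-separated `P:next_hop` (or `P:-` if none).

Answer: P0:NH0 P1:NH2

Derivation:
Op 1: best P0=- P1=NH2
Op 2: best P0=- P1=NH2
Op 3: best P0=NH3 P1=NH2
Op 4: best P0=NH3 P1=NH2
Op 5: best P0=NH0 P1=NH2
Op 6: best P0=NH0 P1=NH2
Op 7: best P0=NH0 P1=NH2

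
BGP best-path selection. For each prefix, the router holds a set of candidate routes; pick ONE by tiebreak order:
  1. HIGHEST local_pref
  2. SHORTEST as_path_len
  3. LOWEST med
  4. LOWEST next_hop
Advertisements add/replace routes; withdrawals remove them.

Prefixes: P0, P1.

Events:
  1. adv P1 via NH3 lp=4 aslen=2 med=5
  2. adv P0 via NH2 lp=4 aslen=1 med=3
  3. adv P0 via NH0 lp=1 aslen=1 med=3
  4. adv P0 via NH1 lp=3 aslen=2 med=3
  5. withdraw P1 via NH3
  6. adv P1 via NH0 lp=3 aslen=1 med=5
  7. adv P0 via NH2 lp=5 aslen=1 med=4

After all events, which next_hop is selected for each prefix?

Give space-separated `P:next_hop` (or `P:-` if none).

Answer: P0:NH2 P1:NH0

Derivation:
Op 1: best P0=- P1=NH3
Op 2: best P0=NH2 P1=NH3
Op 3: best P0=NH2 P1=NH3
Op 4: best P0=NH2 P1=NH3
Op 5: best P0=NH2 P1=-
Op 6: best P0=NH2 P1=NH0
Op 7: best P0=NH2 P1=NH0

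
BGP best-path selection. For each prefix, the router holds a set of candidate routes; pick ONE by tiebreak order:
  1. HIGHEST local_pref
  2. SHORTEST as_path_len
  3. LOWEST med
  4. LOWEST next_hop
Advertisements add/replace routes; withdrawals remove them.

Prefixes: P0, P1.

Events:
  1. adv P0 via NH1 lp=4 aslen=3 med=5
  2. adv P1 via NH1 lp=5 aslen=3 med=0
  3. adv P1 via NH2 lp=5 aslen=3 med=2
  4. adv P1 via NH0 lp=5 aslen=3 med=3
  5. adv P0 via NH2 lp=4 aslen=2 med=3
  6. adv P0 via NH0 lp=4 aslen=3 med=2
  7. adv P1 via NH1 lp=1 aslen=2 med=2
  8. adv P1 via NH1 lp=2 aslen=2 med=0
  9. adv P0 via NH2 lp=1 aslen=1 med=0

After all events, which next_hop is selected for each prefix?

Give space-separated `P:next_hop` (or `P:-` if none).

Op 1: best P0=NH1 P1=-
Op 2: best P0=NH1 P1=NH1
Op 3: best P0=NH1 P1=NH1
Op 4: best P0=NH1 P1=NH1
Op 5: best P0=NH2 P1=NH1
Op 6: best P0=NH2 P1=NH1
Op 7: best P0=NH2 P1=NH2
Op 8: best P0=NH2 P1=NH2
Op 9: best P0=NH0 P1=NH2

Answer: P0:NH0 P1:NH2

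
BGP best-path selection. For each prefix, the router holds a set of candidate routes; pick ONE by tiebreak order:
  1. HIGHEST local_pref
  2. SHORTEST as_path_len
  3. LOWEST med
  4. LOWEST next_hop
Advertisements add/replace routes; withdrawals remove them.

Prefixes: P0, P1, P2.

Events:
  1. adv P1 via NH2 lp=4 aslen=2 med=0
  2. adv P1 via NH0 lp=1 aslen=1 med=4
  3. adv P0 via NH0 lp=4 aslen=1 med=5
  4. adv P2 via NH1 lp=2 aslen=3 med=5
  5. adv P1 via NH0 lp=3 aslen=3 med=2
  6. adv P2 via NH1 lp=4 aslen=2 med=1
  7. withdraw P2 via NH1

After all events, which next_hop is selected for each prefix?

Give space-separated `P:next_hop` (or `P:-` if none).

Op 1: best P0=- P1=NH2 P2=-
Op 2: best P0=- P1=NH2 P2=-
Op 3: best P0=NH0 P1=NH2 P2=-
Op 4: best P0=NH0 P1=NH2 P2=NH1
Op 5: best P0=NH0 P1=NH2 P2=NH1
Op 6: best P0=NH0 P1=NH2 P2=NH1
Op 7: best P0=NH0 P1=NH2 P2=-

Answer: P0:NH0 P1:NH2 P2:-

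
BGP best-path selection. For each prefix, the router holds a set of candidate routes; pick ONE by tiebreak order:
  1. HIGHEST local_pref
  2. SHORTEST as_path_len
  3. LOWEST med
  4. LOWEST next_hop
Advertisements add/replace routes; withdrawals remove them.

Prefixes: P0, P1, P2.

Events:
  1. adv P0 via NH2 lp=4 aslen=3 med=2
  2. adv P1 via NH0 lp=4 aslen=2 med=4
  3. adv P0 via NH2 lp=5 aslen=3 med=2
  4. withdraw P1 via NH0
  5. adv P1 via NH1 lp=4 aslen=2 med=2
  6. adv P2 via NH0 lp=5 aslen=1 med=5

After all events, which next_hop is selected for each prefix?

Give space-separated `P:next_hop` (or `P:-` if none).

Op 1: best P0=NH2 P1=- P2=-
Op 2: best P0=NH2 P1=NH0 P2=-
Op 3: best P0=NH2 P1=NH0 P2=-
Op 4: best P0=NH2 P1=- P2=-
Op 5: best P0=NH2 P1=NH1 P2=-
Op 6: best P0=NH2 P1=NH1 P2=NH0

Answer: P0:NH2 P1:NH1 P2:NH0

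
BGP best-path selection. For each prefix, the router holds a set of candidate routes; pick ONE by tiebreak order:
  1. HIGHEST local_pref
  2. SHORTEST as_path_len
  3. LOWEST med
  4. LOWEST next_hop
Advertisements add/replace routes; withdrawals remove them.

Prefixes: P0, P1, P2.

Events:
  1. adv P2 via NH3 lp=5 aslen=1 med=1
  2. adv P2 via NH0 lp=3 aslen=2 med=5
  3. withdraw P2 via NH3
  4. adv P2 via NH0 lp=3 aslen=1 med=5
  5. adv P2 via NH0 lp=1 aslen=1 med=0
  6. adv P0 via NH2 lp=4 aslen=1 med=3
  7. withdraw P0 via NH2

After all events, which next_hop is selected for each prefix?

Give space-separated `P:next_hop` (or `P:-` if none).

Answer: P0:- P1:- P2:NH0

Derivation:
Op 1: best P0=- P1=- P2=NH3
Op 2: best P0=- P1=- P2=NH3
Op 3: best P0=- P1=- P2=NH0
Op 4: best P0=- P1=- P2=NH0
Op 5: best P0=- P1=- P2=NH0
Op 6: best P0=NH2 P1=- P2=NH0
Op 7: best P0=- P1=- P2=NH0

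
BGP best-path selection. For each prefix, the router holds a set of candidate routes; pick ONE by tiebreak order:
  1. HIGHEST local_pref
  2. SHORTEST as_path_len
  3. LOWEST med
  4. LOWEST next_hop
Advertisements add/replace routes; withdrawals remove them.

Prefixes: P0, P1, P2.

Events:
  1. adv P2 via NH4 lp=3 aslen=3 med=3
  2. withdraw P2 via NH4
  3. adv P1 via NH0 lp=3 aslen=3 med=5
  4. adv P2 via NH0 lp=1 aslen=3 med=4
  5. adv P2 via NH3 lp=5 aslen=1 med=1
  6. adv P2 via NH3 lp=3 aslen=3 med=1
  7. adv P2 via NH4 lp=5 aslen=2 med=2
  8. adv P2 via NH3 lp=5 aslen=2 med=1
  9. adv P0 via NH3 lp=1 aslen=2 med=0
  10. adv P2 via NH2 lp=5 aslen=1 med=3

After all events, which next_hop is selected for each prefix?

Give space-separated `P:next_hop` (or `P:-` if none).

Op 1: best P0=- P1=- P2=NH4
Op 2: best P0=- P1=- P2=-
Op 3: best P0=- P1=NH0 P2=-
Op 4: best P0=- P1=NH0 P2=NH0
Op 5: best P0=- P1=NH0 P2=NH3
Op 6: best P0=- P1=NH0 P2=NH3
Op 7: best P0=- P1=NH0 P2=NH4
Op 8: best P0=- P1=NH0 P2=NH3
Op 9: best P0=NH3 P1=NH0 P2=NH3
Op 10: best P0=NH3 P1=NH0 P2=NH2

Answer: P0:NH3 P1:NH0 P2:NH2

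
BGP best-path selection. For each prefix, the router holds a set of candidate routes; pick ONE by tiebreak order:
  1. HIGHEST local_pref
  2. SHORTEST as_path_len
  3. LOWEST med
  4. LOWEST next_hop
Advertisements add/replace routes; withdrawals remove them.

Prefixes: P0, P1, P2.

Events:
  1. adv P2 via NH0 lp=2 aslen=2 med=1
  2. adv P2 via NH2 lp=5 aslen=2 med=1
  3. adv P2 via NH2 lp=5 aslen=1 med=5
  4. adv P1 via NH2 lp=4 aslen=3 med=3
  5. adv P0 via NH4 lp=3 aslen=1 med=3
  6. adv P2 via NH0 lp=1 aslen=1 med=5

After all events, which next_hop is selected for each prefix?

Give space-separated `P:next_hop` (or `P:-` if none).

Answer: P0:NH4 P1:NH2 P2:NH2

Derivation:
Op 1: best P0=- P1=- P2=NH0
Op 2: best P0=- P1=- P2=NH2
Op 3: best P0=- P1=- P2=NH2
Op 4: best P0=- P1=NH2 P2=NH2
Op 5: best P0=NH4 P1=NH2 P2=NH2
Op 6: best P0=NH4 P1=NH2 P2=NH2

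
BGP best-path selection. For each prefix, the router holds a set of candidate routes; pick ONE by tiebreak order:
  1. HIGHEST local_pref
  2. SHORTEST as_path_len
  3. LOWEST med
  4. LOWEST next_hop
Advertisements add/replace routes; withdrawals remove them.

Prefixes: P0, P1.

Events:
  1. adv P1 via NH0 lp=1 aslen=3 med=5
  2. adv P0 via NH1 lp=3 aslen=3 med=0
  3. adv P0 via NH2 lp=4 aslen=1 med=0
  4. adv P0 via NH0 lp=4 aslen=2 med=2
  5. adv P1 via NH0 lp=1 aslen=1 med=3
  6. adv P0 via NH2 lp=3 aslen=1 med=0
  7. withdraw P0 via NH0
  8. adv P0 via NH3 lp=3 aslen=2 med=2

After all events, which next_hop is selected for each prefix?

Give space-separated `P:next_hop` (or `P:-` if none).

Op 1: best P0=- P1=NH0
Op 2: best P0=NH1 P1=NH0
Op 3: best P0=NH2 P1=NH0
Op 4: best P0=NH2 P1=NH0
Op 5: best P0=NH2 P1=NH0
Op 6: best P0=NH0 P1=NH0
Op 7: best P0=NH2 P1=NH0
Op 8: best P0=NH2 P1=NH0

Answer: P0:NH2 P1:NH0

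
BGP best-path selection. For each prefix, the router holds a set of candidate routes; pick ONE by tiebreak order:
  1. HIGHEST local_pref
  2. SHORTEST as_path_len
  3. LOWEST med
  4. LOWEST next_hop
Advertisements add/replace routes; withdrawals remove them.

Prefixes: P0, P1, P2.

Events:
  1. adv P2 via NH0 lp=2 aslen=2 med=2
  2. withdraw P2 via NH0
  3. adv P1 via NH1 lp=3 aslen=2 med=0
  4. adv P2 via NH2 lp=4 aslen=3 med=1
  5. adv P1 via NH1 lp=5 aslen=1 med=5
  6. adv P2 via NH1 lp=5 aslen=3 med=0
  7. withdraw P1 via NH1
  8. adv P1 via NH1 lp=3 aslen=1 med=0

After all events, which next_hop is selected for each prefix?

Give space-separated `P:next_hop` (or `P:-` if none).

Answer: P0:- P1:NH1 P2:NH1

Derivation:
Op 1: best P0=- P1=- P2=NH0
Op 2: best P0=- P1=- P2=-
Op 3: best P0=- P1=NH1 P2=-
Op 4: best P0=- P1=NH1 P2=NH2
Op 5: best P0=- P1=NH1 P2=NH2
Op 6: best P0=- P1=NH1 P2=NH1
Op 7: best P0=- P1=- P2=NH1
Op 8: best P0=- P1=NH1 P2=NH1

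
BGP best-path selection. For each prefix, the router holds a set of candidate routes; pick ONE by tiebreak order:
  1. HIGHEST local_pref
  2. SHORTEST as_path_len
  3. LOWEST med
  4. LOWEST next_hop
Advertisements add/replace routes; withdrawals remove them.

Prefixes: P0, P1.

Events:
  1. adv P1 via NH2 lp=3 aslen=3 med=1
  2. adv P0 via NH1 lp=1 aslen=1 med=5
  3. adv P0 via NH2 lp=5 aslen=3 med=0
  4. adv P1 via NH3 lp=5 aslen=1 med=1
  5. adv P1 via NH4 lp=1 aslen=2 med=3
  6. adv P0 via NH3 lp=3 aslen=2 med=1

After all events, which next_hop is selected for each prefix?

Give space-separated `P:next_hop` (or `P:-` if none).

Op 1: best P0=- P1=NH2
Op 2: best P0=NH1 P1=NH2
Op 3: best P0=NH2 P1=NH2
Op 4: best P0=NH2 P1=NH3
Op 5: best P0=NH2 P1=NH3
Op 6: best P0=NH2 P1=NH3

Answer: P0:NH2 P1:NH3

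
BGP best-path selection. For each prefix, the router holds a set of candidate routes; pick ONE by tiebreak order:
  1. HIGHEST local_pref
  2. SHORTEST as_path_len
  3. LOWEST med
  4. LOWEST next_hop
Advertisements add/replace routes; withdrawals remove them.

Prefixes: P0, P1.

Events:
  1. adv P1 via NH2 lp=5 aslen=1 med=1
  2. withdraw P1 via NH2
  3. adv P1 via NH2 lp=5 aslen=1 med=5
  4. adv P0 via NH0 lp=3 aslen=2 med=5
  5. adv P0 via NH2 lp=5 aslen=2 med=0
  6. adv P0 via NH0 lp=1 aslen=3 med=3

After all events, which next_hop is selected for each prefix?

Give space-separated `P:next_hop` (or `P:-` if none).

Answer: P0:NH2 P1:NH2

Derivation:
Op 1: best P0=- P1=NH2
Op 2: best P0=- P1=-
Op 3: best P0=- P1=NH2
Op 4: best P0=NH0 P1=NH2
Op 5: best P0=NH2 P1=NH2
Op 6: best P0=NH2 P1=NH2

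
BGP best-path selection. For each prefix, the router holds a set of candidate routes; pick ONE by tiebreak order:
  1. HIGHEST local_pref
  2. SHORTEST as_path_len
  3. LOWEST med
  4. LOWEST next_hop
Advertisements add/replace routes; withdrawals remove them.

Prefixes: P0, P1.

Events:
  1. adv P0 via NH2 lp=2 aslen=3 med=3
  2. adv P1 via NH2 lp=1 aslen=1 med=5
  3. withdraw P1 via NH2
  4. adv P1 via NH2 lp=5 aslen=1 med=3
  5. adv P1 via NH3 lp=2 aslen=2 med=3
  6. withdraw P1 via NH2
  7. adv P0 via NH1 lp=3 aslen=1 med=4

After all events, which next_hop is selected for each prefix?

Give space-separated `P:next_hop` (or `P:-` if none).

Op 1: best P0=NH2 P1=-
Op 2: best P0=NH2 P1=NH2
Op 3: best P0=NH2 P1=-
Op 4: best P0=NH2 P1=NH2
Op 5: best P0=NH2 P1=NH2
Op 6: best P0=NH2 P1=NH3
Op 7: best P0=NH1 P1=NH3

Answer: P0:NH1 P1:NH3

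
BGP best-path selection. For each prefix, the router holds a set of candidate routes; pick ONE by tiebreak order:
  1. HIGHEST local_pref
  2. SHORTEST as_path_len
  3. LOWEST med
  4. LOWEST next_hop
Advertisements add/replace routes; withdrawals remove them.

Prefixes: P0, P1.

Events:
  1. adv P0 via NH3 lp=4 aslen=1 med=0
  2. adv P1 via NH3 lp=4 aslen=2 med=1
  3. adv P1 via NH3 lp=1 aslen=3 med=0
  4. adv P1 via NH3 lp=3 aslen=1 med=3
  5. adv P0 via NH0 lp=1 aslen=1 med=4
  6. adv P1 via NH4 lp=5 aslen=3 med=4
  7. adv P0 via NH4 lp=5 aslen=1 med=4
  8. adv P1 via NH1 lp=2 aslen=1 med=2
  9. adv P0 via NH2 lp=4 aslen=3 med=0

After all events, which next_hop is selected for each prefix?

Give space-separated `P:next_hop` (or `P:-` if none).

Op 1: best P0=NH3 P1=-
Op 2: best P0=NH3 P1=NH3
Op 3: best P0=NH3 P1=NH3
Op 4: best P0=NH3 P1=NH3
Op 5: best P0=NH3 P1=NH3
Op 6: best P0=NH3 P1=NH4
Op 7: best P0=NH4 P1=NH4
Op 8: best P0=NH4 P1=NH4
Op 9: best P0=NH4 P1=NH4

Answer: P0:NH4 P1:NH4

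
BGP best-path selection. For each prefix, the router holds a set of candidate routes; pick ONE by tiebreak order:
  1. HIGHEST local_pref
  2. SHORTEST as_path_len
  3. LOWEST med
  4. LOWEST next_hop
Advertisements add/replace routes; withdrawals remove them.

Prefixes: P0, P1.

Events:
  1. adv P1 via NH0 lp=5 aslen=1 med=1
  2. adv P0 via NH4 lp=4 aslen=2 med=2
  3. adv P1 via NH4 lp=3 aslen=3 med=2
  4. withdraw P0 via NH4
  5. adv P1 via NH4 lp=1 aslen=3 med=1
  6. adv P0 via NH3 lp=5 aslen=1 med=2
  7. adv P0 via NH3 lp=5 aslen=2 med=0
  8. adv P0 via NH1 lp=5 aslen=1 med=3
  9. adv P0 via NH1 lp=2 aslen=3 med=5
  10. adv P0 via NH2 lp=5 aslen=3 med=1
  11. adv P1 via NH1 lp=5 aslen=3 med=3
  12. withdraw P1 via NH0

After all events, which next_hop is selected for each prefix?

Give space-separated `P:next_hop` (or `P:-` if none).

Answer: P0:NH3 P1:NH1

Derivation:
Op 1: best P0=- P1=NH0
Op 2: best P0=NH4 P1=NH0
Op 3: best P0=NH4 P1=NH0
Op 4: best P0=- P1=NH0
Op 5: best P0=- P1=NH0
Op 6: best P0=NH3 P1=NH0
Op 7: best P0=NH3 P1=NH0
Op 8: best P0=NH1 P1=NH0
Op 9: best P0=NH3 P1=NH0
Op 10: best P0=NH3 P1=NH0
Op 11: best P0=NH3 P1=NH0
Op 12: best P0=NH3 P1=NH1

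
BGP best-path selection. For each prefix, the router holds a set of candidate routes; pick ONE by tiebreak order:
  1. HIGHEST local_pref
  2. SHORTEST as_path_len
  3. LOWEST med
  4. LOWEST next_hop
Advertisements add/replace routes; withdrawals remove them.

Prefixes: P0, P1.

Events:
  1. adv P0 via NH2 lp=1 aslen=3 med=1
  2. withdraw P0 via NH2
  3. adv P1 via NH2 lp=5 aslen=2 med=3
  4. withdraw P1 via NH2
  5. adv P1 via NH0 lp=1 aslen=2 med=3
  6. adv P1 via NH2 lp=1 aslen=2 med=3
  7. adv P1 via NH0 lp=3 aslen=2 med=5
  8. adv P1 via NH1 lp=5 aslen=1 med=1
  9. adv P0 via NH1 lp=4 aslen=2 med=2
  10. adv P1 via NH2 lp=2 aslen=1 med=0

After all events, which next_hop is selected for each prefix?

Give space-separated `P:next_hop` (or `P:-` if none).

Op 1: best P0=NH2 P1=-
Op 2: best P0=- P1=-
Op 3: best P0=- P1=NH2
Op 4: best P0=- P1=-
Op 5: best P0=- P1=NH0
Op 6: best P0=- P1=NH0
Op 7: best P0=- P1=NH0
Op 8: best P0=- P1=NH1
Op 9: best P0=NH1 P1=NH1
Op 10: best P0=NH1 P1=NH1

Answer: P0:NH1 P1:NH1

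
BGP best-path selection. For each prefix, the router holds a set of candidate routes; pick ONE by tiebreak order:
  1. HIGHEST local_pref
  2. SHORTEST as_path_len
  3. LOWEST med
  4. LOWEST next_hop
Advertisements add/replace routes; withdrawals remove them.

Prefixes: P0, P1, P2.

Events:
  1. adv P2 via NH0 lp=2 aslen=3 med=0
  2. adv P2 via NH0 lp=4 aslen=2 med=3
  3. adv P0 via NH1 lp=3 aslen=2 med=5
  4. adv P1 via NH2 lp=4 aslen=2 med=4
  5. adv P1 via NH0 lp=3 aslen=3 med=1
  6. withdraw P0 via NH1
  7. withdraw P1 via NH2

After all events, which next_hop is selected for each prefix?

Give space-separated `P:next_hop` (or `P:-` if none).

Op 1: best P0=- P1=- P2=NH0
Op 2: best P0=- P1=- P2=NH0
Op 3: best P0=NH1 P1=- P2=NH0
Op 4: best P0=NH1 P1=NH2 P2=NH0
Op 5: best P0=NH1 P1=NH2 P2=NH0
Op 6: best P0=- P1=NH2 P2=NH0
Op 7: best P0=- P1=NH0 P2=NH0

Answer: P0:- P1:NH0 P2:NH0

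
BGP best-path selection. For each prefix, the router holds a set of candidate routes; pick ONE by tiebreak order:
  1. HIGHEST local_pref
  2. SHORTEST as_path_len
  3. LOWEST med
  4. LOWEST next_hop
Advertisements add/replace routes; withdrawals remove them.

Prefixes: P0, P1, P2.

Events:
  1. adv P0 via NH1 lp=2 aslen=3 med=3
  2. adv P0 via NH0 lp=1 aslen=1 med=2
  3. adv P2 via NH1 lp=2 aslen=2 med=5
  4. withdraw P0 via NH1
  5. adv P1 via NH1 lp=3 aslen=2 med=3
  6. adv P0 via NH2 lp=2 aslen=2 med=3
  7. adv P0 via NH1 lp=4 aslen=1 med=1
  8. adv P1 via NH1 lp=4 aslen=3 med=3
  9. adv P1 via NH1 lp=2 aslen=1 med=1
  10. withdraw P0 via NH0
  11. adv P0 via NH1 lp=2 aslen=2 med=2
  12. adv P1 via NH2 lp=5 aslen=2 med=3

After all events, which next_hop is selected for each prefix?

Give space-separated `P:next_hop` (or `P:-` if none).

Op 1: best P0=NH1 P1=- P2=-
Op 2: best P0=NH1 P1=- P2=-
Op 3: best P0=NH1 P1=- P2=NH1
Op 4: best P0=NH0 P1=- P2=NH1
Op 5: best P0=NH0 P1=NH1 P2=NH1
Op 6: best P0=NH2 P1=NH1 P2=NH1
Op 7: best P0=NH1 P1=NH1 P2=NH1
Op 8: best P0=NH1 P1=NH1 P2=NH1
Op 9: best P0=NH1 P1=NH1 P2=NH1
Op 10: best P0=NH1 P1=NH1 P2=NH1
Op 11: best P0=NH1 P1=NH1 P2=NH1
Op 12: best P0=NH1 P1=NH2 P2=NH1

Answer: P0:NH1 P1:NH2 P2:NH1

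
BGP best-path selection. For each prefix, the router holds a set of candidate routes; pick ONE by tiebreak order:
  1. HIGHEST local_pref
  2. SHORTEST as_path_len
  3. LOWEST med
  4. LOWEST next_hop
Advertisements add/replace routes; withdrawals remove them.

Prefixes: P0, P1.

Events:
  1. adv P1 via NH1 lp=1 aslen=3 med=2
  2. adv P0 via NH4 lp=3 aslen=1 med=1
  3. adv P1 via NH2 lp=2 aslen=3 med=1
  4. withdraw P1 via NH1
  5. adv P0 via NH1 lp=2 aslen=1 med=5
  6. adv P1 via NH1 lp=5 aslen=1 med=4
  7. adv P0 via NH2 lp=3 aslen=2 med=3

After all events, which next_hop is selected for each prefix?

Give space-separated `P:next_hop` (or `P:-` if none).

Op 1: best P0=- P1=NH1
Op 2: best P0=NH4 P1=NH1
Op 3: best P0=NH4 P1=NH2
Op 4: best P0=NH4 P1=NH2
Op 5: best P0=NH4 P1=NH2
Op 6: best P0=NH4 P1=NH1
Op 7: best P0=NH4 P1=NH1

Answer: P0:NH4 P1:NH1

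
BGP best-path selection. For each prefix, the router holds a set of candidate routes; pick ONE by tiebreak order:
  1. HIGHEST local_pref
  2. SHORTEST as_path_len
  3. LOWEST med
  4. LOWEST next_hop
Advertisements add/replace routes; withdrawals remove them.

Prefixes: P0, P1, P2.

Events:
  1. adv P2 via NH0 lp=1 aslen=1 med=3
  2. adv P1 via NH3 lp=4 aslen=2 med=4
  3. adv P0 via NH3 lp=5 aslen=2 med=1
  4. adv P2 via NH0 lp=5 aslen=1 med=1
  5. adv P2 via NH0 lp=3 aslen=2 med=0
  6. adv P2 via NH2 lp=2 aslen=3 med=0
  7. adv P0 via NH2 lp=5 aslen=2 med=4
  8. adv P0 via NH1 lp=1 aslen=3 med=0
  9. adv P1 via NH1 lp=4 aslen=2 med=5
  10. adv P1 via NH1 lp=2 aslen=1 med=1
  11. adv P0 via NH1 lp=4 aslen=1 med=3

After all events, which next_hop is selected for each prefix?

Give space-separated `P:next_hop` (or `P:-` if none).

Op 1: best P0=- P1=- P2=NH0
Op 2: best P0=- P1=NH3 P2=NH0
Op 3: best P0=NH3 P1=NH3 P2=NH0
Op 4: best P0=NH3 P1=NH3 P2=NH0
Op 5: best P0=NH3 P1=NH3 P2=NH0
Op 6: best P0=NH3 P1=NH3 P2=NH0
Op 7: best P0=NH3 P1=NH3 P2=NH0
Op 8: best P0=NH3 P1=NH3 P2=NH0
Op 9: best P0=NH3 P1=NH3 P2=NH0
Op 10: best P0=NH3 P1=NH3 P2=NH0
Op 11: best P0=NH3 P1=NH3 P2=NH0

Answer: P0:NH3 P1:NH3 P2:NH0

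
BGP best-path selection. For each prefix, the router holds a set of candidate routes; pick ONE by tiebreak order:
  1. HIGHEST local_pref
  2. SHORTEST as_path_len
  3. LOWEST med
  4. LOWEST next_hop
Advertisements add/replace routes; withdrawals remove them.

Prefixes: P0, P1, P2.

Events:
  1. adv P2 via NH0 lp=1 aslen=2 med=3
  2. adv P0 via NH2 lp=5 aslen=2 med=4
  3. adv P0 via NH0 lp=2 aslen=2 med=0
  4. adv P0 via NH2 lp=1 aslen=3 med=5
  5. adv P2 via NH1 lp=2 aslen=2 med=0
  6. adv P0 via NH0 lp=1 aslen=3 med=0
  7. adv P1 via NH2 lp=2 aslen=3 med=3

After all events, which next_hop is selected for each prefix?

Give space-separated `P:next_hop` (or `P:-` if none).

Answer: P0:NH0 P1:NH2 P2:NH1

Derivation:
Op 1: best P0=- P1=- P2=NH0
Op 2: best P0=NH2 P1=- P2=NH0
Op 3: best P0=NH2 P1=- P2=NH0
Op 4: best P0=NH0 P1=- P2=NH0
Op 5: best P0=NH0 P1=- P2=NH1
Op 6: best P0=NH0 P1=- P2=NH1
Op 7: best P0=NH0 P1=NH2 P2=NH1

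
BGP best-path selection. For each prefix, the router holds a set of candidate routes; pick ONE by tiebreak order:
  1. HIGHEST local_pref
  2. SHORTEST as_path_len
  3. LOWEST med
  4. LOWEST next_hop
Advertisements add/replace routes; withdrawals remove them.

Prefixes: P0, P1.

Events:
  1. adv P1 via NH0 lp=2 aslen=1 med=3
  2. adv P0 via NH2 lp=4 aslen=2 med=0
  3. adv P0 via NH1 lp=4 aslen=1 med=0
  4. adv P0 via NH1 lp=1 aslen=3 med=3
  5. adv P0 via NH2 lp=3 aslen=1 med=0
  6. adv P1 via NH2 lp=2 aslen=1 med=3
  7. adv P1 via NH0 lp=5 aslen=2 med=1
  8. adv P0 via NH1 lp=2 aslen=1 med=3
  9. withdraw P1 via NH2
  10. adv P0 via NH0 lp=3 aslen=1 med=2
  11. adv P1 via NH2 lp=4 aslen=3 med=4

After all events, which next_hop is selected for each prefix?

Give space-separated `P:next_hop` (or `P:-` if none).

Op 1: best P0=- P1=NH0
Op 2: best P0=NH2 P1=NH0
Op 3: best P0=NH1 P1=NH0
Op 4: best P0=NH2 P1=NH0
Op 5: best P0=NH2 P1=NH0
Op 6: best P0=NH2 P1=NH0
Op 7: best P0=NH2 P1=NH0
Op 8: best P0=NH2 P1=NH0
Op 9: best P0=NH2 P1=NH0
Op 10: best P0=NH2 P1=NH0
Op 11: best P0=NH2 P1=NH0

Answer: P0:NH2 P1:NH0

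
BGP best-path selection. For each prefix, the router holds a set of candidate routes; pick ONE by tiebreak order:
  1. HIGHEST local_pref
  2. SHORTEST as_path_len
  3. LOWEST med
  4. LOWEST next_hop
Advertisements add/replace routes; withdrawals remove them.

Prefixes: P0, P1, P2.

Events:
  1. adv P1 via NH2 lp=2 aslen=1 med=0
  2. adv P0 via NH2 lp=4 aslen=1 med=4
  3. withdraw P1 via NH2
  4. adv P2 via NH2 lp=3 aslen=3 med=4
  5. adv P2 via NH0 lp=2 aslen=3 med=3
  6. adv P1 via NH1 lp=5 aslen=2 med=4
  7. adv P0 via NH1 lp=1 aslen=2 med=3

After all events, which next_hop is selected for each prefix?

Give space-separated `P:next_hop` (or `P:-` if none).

Answer: P0:NH2 P1:NH1 P2:NH2

Derivation:
Op 1: best P0=- P1=NH2 P2=-
Op 2: best P0=NH2 P1=NH2 P2=-
Op 3: best P0=NH2 P1=- P2=-
Op 4: best P0=NH2 P1=- P2=NH2
Op 5: best P0=NH2 P1=- P2=NH2
Op 6: best P0=NH2 P1=NH1 P2=NH2
Op 7: best P0=NH2 P1=NH1 P2=NH2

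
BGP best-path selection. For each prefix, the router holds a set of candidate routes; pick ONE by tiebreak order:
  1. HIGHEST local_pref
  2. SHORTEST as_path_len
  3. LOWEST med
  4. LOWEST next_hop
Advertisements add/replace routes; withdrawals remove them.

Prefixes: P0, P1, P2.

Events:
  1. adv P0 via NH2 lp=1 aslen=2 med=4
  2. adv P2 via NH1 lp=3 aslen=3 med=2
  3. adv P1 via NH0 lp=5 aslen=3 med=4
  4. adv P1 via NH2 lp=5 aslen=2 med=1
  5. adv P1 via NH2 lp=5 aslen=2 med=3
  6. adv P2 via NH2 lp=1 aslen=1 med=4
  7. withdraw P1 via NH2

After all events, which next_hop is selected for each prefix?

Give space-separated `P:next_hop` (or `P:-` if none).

Op 1: best P0=NH2 P1=- P2=-
Op 2: best P0=NH2 P1=- P2=NH1
Op 3: best P0=NH2 P1=NH0 P2=NH1
Op 4: best P0=NH2 P1=NH2 P2=NH1
Op 5: best P0=NH2 P1=NH2 P2=NH1
Op 6: best P0=NH2 P1=NH2 P2=NH1
Op 7: best P0=NH2 P1=NH0 P2=NH1

Answer: P0:NH2 P1:NH0 P2:NH1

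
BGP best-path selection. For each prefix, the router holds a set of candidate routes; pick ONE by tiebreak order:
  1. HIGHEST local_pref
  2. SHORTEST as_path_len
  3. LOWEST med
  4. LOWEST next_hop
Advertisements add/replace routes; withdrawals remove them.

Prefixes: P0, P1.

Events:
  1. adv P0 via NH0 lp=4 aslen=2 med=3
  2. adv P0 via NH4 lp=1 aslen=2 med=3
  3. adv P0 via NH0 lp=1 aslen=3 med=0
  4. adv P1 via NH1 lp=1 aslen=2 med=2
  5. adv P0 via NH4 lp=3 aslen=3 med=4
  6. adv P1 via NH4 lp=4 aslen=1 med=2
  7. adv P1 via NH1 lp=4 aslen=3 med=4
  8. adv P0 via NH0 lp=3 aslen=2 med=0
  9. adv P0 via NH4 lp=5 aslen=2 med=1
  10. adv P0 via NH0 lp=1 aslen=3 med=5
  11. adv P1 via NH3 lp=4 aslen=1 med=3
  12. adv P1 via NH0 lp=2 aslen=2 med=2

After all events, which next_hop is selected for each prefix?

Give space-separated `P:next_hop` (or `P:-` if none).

Answer: P0:NH4 P1:NH4

Derivation:
Op 1: best P0=NH0 P1=-
Op 2: best P0=NH0 P1=-
Op 3: best P0=NH4 P1=-
Op 4: best P0=NH4 P1=NH1
Op 5: best P0=NH4 P1=NH1
Op 6: best P0=NH4 P1=NH4
Op 7: best P0=NH4 P1=NH4
Op 8: best P0=NH0 P1=NH4
Op 9: best P0=NH4 P1=NH4
Op 10: best P0=NH4 P1=NH4
Op 11: best P0=NH4 P1=NH4
Op 12: best P0=NH4 P1=NH4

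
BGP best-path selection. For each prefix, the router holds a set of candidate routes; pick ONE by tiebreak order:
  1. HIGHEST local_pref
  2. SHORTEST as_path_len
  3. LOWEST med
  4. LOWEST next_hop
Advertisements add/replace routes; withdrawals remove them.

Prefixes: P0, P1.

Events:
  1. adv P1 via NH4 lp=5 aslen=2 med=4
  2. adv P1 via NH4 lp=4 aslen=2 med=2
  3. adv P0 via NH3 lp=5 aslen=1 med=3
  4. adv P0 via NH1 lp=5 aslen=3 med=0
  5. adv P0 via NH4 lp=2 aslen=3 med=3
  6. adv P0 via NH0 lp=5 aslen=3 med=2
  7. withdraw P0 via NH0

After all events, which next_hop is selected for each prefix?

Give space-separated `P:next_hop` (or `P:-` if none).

Op 1: best P0=- P1=NH4
Op 2: best P0=- P1=NH4
Op 3: best P0=NH3 P1=NH4
Op 4: best P0=NH3 P1=NH4
Op 5: best P0=NH3 P1=NH4
Op 6: best P0=NH3 P1=NH4
Op 7: best P0=NH3 P1=NH4

Answer: P0:NH3 P1:NH4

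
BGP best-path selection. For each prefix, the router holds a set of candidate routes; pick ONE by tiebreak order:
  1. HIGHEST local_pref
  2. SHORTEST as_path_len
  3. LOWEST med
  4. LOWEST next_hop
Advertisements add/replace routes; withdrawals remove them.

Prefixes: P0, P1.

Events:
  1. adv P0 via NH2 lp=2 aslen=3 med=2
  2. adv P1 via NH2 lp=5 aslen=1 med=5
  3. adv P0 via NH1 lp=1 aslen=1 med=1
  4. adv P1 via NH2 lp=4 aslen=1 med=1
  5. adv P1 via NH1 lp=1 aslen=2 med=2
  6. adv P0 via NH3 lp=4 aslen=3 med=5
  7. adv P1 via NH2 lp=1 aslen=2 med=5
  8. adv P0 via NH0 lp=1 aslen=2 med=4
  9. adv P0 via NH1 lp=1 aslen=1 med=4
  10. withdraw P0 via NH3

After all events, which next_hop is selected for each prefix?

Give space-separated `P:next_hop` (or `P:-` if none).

Answer: P0:NH2 P1:NH1

Derivation:
Op 1: best P0=NH2 P1=-
Op 2: best P0=NH2 P1=NH2
Op 3: best P0=NH2 P1=NH2
Op 4: best P0=NH2 P1=NH2
Op 5: best P0=NH2 P1=NH2
Op 6: best P0=NH3 P1=NH2
Op 7: best P0=NH3 P1=NH1
Op 8: best P0=NH3 P1=NH1
Op 9: best P0=NH3 P1=NH1
Op 10: best P0=NH2 P1=NH1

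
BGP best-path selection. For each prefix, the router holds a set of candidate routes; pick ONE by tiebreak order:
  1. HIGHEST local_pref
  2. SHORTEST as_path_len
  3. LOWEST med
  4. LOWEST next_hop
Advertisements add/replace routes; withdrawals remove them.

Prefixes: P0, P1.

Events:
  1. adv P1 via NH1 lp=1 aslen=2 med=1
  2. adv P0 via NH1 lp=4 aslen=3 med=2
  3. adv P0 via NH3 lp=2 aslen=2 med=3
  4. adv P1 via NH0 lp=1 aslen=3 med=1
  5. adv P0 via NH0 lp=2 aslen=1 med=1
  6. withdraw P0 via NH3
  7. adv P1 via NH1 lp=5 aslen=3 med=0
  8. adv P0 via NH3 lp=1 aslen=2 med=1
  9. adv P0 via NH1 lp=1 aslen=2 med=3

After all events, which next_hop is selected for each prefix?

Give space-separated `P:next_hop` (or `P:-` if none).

Op 1: best P0=- P1=NH1
Op 2: best P0=NH1 P1=NH1
Op 3: best P0=NH1 P1=NH1
Op 4: best P0=NH1 P1=NH1
Op 5: best P0=NH1 P1=NH1
Op 6: best P0=NH1 P1=NH1
Op 7: best P0=NH1 P1=NH1
Op 8: best P0=NH1 P1=NH1
Op 9: best P0=NH0 P1=NH1

Answer: P0:NH0 P1:NH1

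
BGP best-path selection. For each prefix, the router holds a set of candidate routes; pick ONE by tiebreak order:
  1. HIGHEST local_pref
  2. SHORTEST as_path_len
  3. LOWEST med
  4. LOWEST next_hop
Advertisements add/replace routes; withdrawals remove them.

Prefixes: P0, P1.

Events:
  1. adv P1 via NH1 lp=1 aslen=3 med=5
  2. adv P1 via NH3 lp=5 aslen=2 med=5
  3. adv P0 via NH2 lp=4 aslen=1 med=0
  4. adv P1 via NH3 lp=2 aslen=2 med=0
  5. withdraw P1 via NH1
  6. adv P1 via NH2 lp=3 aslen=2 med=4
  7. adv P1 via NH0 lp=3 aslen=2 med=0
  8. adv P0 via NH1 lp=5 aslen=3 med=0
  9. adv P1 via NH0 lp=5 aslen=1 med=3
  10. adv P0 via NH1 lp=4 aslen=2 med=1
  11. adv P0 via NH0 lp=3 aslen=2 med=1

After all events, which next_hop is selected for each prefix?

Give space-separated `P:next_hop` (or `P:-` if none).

Op 1: best P0=- P1=NH1
Op 2: best P0=- P1=NH3
Op 3: best P0=NH2 P1=NH3
Op 4: best P0=NH2 P1=NH3
Op 5: best P0=NH2 P1=NH3
Op 6: best P0=NH2 P1=NH2
Op 7: best P0=NH2 P1=NH0
Op 8: best P0=NH1 P1=NH0
Op 9: best P0=NH1 P1=NH0
Op 10: best P0=NH2 P1=NH0
Op 11: best P0=NH2 P1=NH0

Answer: P0:NH2 P1:NH0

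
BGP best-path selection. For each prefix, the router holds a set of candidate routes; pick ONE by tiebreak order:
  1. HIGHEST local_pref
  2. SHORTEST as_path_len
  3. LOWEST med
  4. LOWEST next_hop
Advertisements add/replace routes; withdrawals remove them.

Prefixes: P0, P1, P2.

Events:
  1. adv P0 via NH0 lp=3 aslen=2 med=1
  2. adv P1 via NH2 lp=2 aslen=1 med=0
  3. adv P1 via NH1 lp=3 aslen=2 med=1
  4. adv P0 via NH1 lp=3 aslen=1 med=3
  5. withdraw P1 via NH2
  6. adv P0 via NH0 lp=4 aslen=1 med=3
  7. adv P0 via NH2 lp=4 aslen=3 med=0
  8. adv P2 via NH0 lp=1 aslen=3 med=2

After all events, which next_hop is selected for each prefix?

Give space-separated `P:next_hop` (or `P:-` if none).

Answer: P0:NH0 P1:NH1 P2:NH0

Derivation:
Op 1: best P0=NH0 P1=- P2=-
Op 2: best P0=NH0 P1=NH2 P2=-
Op 3: best P0=NH0 P1=NH1 P2=-
Op 4: best P0=NH1 P1=NH1 P2=-
Op 5: best P0=NH1 P1=NH1 P2=-
Op 6: best P0=NH0 P1=NH1 P2=-
Op 7: best P0=NH0 P1=NH1 P2=-
Op 8: best P0=NH0 P1=NH1 P2=NH0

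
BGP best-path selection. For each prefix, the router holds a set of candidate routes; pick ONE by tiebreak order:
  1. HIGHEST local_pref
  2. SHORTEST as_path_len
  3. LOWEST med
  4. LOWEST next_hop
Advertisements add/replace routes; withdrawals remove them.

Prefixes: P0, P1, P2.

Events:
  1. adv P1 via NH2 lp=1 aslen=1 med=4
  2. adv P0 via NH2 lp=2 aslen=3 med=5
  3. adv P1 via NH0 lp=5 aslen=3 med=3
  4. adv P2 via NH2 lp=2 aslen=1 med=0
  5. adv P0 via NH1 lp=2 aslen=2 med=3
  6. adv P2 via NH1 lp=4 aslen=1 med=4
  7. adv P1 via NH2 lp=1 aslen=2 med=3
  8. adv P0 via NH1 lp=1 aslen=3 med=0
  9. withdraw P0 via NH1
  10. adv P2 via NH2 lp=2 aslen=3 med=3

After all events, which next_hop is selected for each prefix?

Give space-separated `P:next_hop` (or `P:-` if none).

Op 1: best P0=- P1=NH2 P2=-
Op 2: best P0=NH2 P1=NH2 P2=-
Op 3: best P0=NH2 P1=NH0 P2=-
Op 4: best P0=NH2 P1=NH0 P2=NH2
Op 5: best P0=NH1 P1=NH0 P2=NH2
Op 6: best P0=NH1 P1=NH0 P2=NH1
Op 7: best P0=NH1 P1=NH0 P2=NH1
Op 8: best P0=NH2 P1=NH0 P2=NH1
Op 9: best P0=NH2 P1=NH0 P2=NH1
Op 10: best P0=NH2 P1=NH0 P2=NH1

Answer: P0:NH2 P1:NH0 P2:NH1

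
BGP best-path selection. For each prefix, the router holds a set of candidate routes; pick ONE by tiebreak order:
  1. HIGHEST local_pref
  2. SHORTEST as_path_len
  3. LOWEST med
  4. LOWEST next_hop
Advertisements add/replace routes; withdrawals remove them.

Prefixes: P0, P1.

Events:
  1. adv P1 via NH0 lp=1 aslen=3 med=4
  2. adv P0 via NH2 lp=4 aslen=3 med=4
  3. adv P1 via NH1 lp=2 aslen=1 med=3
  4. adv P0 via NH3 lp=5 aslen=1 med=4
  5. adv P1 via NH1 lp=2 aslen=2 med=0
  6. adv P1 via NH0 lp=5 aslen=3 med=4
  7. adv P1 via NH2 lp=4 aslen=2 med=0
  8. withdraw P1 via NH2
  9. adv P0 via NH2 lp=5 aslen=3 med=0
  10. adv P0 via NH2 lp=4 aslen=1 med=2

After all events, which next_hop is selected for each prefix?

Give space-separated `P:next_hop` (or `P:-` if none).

Op 1: best P0=- P1=NH0
Op 2: best P0=NH2 P1=NH0
Op 3: best P0=NH2 P1=NH1
Op 4: best P0=NH3 P1=NH1
Op 5: best P0=NH3 P1=NH1
Op 6: best P0=NH3 P1=NH0
Op 7: best P0=NH3 P1=NH0
Op 8: best P0=NH3 P1=NH0
Op 9: best P0=NH3 P1=NH0
Op 10: best P0=NH3 P1=NH0

Answer: P0:NH3 P1:NH0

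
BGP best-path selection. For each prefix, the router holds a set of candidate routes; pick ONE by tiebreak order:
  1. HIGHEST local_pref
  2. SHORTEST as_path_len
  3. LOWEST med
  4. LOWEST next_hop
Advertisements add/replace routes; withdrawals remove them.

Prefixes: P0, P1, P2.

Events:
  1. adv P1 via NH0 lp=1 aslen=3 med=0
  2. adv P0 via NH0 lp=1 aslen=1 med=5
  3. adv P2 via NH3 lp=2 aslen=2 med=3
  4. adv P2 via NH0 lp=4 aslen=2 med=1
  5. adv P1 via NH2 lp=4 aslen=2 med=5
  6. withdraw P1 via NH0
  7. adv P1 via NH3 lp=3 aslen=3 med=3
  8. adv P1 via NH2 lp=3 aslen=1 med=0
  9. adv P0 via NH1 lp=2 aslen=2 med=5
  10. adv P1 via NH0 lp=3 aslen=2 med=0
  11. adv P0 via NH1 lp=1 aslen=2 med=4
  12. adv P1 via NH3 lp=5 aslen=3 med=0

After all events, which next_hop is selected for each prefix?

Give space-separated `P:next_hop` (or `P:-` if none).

Op 1: best P0=- P1=NH0 P2=-
Op 2: best P0=NH0 P1=NH0 P2=-
Op 3: best P0=NH0 P1=NH0 P2=NH3
Op 4: best P0=NH0 P1=NH0 P2=NH0
Op 5: best P0=NH0 P1=NH2 P2=NH0
Op 6: best P0=NH0 P1=NH2 P2=NH0
Op 7: best P0=NH0 P1=NH2 P2=NH0
Op 8: best P0=NH0 P1=NH2 P2=NH0
Op 9: best P0=NH1 P1=NH2 P2=NH0
Op 10: best P0=NH1 P1=NH2 P2=NH0
Op 11: best P0=NH0 P1=NH2 P2=NH0
Op 12: best P0=NH0 P1=NH3 P2=NH0

Answer: P0:NH0 P1:NH3 P2:NH0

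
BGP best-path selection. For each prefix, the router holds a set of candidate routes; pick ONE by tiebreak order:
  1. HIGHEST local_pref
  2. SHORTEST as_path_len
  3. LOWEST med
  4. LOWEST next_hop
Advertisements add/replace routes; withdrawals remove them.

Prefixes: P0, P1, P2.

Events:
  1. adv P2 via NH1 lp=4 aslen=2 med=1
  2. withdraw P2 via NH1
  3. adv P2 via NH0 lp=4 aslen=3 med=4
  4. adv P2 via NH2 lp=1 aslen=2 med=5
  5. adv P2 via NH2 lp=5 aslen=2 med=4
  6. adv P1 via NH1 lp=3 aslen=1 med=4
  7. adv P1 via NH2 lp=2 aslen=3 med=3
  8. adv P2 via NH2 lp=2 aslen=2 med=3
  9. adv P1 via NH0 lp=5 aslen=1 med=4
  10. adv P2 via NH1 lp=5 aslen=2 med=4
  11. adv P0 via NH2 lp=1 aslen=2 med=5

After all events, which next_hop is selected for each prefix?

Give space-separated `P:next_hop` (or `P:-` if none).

Answer: P0:NH2 P1:NH0 P2:NH1

Derivation:
Op 1: best P0=- P1=- P2=NH1
Op 2: best P0=- P1=- P2=-
Op 3: best P0=- P1=- P2=NH0
Op 4: best P0=- P1=- P2=NH0
Op 5: best P0=- P1=- P2=NH2
Op 6: best P0=- P1=NH1 P2=NH2
Op 7: best P0=- P1=NH1 P2=NH2
Op 8: best P0=- P1=NH1 P2=NH0
Op 9: best P0=- P1=NH0 P2=NH0
Op 10: best P0=- P1=NH0 P2=NH1
Op 11: best P0=NH2 P1=NH0 P2=NH1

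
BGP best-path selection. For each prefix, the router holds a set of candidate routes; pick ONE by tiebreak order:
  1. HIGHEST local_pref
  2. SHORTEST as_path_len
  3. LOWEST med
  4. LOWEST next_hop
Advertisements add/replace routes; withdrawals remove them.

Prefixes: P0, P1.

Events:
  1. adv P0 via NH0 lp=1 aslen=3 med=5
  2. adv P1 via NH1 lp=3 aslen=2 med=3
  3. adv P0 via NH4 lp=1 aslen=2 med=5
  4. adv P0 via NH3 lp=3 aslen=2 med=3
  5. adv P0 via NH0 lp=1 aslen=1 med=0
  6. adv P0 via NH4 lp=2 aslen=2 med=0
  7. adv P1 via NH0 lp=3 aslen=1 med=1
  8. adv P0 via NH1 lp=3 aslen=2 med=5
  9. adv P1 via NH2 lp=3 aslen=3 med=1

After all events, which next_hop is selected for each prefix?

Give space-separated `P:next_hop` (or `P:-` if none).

Op 1: best P0=NH0 P1=-
Op 2: best P0=NH0 P1=NH1
Op 3: best P0=NH4 P1=NH1
Op 4: best P0=NH3 P1=NH1
Op 5: best P0=NH3 P1=NH1
Op 6: best P0=NH3 P1=NH1
Op 7: best P0=NH3 P1=NH0
Op 8: best P0=NH3 P1=NH0
Op 9: best P0=NH3 P1=NH0

Answer: P0:NH3 P1:NH0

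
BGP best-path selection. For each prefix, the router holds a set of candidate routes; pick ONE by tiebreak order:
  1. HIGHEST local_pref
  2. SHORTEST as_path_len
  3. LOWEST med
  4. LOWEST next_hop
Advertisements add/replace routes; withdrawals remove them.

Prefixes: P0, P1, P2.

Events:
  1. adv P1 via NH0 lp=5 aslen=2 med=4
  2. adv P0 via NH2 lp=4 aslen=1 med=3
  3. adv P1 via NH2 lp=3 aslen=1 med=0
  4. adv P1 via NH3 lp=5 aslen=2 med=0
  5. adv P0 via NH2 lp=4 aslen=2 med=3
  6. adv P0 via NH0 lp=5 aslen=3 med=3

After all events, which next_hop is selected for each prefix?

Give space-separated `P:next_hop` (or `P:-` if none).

Answer: P0:NH0 P1:NH3 P2:-

Derivation:
Op 1: best P0=- P1=NH0 P2=-
Op 2: best P0=NH2 P1=NH0 P2=-
Op 3: best P0=NH2 P1=NH0 P2=-
Op 4: best P0=NH2 P1=NH3 P2=-
Op 5: best P0=NH2 P1=NH3 P2=-
Op 6: best P0=NH0 P1=NH3 P2=-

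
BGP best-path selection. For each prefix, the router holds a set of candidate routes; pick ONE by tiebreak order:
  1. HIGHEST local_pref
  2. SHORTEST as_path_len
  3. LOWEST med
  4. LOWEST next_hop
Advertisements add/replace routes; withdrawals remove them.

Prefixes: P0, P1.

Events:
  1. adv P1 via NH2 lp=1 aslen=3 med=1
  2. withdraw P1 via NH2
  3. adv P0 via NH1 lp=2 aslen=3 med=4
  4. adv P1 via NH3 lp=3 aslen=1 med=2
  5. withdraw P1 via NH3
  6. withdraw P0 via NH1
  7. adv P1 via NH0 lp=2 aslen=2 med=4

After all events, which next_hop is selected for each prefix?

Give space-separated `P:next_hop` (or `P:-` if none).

Answer: P0:- P1:NH0

Derivation:
Op 1: best P0=- P1=NH2
Op 2: best P0=- P1=-
Op 3: best P0=NH1 P1=-
Op 4: best P0=NH1 P1=NH3
Op 5: best P0=NH1 P1=-
Op 6: best P0=- P1=-
Op 7: best P0=- P1=NH0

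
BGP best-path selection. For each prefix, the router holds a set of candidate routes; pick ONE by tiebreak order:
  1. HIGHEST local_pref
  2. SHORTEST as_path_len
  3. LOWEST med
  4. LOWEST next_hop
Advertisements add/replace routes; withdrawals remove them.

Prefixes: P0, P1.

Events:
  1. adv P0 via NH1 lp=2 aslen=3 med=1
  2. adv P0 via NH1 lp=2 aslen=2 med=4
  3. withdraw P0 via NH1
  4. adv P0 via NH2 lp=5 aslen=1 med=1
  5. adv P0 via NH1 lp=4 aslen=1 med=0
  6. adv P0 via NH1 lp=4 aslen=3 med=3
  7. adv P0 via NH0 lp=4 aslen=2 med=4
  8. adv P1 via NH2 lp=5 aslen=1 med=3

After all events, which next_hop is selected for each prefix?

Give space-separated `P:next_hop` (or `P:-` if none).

Op 1: best P0=NH1 P1=-
Op 2: best P0=NH1 P1=-
Op 3: best P0=- P1=-
Op 4: best P0=NH2 P1=-
Op 5: best P0=NH2 P1=-
Op 6: best P0=NH2 P1=-
Op 7: best P0=NH2 P1=-
Op 8: best P0=NH2 P1=NH2

Answer: P0:NH2 P1:NH2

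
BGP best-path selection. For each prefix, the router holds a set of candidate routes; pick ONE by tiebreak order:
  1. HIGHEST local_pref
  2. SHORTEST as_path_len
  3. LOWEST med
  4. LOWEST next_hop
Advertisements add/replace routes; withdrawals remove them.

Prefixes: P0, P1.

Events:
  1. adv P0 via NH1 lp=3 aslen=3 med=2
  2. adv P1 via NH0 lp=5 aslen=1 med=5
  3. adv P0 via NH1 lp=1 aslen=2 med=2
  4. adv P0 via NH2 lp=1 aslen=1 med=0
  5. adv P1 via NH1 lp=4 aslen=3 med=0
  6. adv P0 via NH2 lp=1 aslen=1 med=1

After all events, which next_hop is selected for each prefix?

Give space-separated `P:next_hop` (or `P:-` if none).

Op 1: best P0=NH1 P1=-
Op 2: best P0=NH1 P1=NH0
Op 3: best P0=NH1 P1=NH0
Op 4: best P0=NH2 P1=NH0
Op 5: best P0=NH2 P1=NH0
Op 6: best P0=NH2 P1=NH0

Answer: P0:NH2 P1:NH0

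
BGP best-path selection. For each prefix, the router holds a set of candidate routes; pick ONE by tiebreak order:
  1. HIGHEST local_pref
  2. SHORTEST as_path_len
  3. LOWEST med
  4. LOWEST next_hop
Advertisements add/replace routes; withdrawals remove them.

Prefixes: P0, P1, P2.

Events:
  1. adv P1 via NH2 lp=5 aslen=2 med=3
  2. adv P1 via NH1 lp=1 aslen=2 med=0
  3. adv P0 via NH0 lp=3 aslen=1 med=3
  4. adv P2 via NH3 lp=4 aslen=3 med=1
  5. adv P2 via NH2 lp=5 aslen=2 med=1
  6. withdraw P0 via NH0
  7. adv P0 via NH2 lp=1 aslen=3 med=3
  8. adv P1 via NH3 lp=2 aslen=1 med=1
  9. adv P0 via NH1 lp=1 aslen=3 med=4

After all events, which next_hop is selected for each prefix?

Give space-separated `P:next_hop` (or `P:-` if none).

Op 1: best P0=- P1=NH2 P2=-
Op 2: best P0=- P1=NH2 P2=-
Op 3: best P0=NH0 P1=NH2 P2=-
Op 4: best P0=NH0 P1=NH2 P2=NH3
Op 5: best P0=NH0 P1=NH2 P2=NH2
Op 6: best P0=- P1=NH2 P2=NH2
Op 7: best P0=NH2 P1=NH2 P2=NH2
Op 8: best P0=NH2 P1=NH2 P2=NH2
Op 9: best P0=NH2 P1=NH2 P2=NH2

Answer: P0:NH2 P1:NH2 P2:NH2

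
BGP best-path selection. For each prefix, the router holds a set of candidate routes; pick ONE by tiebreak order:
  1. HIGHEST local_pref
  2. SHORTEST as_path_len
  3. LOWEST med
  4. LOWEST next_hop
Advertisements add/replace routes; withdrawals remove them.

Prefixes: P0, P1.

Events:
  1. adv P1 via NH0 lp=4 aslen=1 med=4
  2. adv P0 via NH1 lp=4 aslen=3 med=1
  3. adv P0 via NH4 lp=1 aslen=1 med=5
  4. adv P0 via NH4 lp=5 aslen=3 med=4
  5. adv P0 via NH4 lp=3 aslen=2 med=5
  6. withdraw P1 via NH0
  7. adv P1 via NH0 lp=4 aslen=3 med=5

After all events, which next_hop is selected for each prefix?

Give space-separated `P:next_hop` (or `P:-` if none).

Answer: P0:NH1 P1:NH0

Derivation:
Op 1: best P0=- P1=NH0
Op 2: best P0=NH1 P1=NH0
Op 3: best P0=NH1 P1=NH0
Op 4: best P0=NH4 P1=NH0
Op 5: best P0=NH1 P1=NH0
Op 6: best P0=NH1 P1=-
Op 7: best P0=NH1 P1=NH0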